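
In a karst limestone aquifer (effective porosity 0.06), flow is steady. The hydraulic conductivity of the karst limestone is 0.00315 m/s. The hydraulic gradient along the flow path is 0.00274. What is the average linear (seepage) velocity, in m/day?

12.4

Convert K: 0.00315 m/s × 86400 = 272.2 m/day.
Hydraulic gradient i = 0.00274.
Darcy flux q = K · i = 272.2 × 0.002740 = 0.7457 m/day.
Seepage velocity v = q / n_e = 0.7457 / 0.06 = 12.43 m/day.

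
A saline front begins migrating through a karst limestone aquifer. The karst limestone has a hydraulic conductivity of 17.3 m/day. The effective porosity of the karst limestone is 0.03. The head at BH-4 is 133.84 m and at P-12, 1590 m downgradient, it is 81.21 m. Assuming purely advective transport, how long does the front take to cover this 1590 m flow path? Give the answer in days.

Hydraulic gradient i = (133.84 − 81.21) / 1590 = 52.63 / 1590 = 0.03310.
Darcy flux q = K · i = 17.30 × 0.03310 = 0.5726 m/day.
Seepage velocity v = q / n_e = 0.5726 / 0.03 = 19.09 m/day.
Travel time t = L / v = 1590 / 19.09 = 83.30 days.

83.3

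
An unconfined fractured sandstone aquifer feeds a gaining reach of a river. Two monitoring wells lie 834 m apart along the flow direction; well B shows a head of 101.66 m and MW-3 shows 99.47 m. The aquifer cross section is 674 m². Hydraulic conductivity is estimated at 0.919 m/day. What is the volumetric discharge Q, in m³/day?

Hydraulic gradient i = (101.66 − 99.47) / 834 = 2.19 / 834 = 0.002626.
Darcy's law: Q = K · A · i = 0.9190 × 674.0 × 0.002626 = 1.626 m³/day.

1.63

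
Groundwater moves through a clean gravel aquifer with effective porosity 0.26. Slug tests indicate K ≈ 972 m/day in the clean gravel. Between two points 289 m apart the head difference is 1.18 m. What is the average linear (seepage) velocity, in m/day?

Hydraulic gradient i = Δh / L = 1.18 / 289 = 0.004083.
Darcy flux q = K · i = 972.0 × 0.004083 = 3.969 m/day.
Seepage velocity v = q / n_e = 3.969 / 0.26 = 15.26 m/day.

15.3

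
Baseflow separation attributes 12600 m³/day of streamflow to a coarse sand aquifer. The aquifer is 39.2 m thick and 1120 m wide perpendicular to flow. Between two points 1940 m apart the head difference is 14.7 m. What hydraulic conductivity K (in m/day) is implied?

37.9

Cross-sectional area A = 1120 × 39.2 = 43904 m².
Hydraulic gradient i = Δh / L = 14.7 / 1940 = 0.007577.
From Q = K·A·i, K = Q / (A·i) = 12600 / (43904 × 0.007577) = 37.87 m/day.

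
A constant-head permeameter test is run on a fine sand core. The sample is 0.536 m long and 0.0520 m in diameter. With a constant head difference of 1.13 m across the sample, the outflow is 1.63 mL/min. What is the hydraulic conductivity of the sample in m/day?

0.524

Cross-sectional area A = π·(d/2)² = π × (0.0520/2)² = 0.002124 m².
Convert discharge: 1.63 mL/min = 2.717e-08 m³/s.
Darcy's law rearranged: K = Q·L / (A·Δh) = 2.717e-08 × 0.536 / (0.002124 × 1.13) = 6.068e-06 m/s = 0.5243 m/day.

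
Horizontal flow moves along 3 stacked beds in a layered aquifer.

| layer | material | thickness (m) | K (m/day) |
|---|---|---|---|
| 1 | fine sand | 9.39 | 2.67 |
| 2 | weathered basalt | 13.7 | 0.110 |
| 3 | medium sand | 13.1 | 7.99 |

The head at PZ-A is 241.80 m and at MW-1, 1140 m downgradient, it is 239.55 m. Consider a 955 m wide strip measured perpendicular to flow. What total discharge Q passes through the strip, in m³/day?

Flow is parallel to layering, so each bed carries its own Darcy discharge and the transmissivities add.
Σ(K_i·b_i) = 2.67×9.39 + 0.110×13.7 + 7.99×13.1 = 131.2 m²/day.
Hydraulic gradient i = (241.80 − 239.55) / 1140 = 2.25 / 1140 = 0.001974.
Q = Σ(K_i·b_i) · W · i = 131.2 × 955 × 0.001974 = 247.4 m³/day.

247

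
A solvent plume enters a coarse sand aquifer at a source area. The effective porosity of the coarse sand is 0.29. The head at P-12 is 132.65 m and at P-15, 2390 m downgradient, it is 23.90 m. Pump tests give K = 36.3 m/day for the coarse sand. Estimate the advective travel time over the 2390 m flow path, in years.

1.15

Hydraulic gradient i = (132.65 − 23.90) / 2390 = 108.75 / 2390 = 0.04550.
Darcy flux q = K · i = 36.30 × 0.04550 = 1.652 m/day.
Seepage velocity v = q / n_e = 1.652 / 0.29 = 5.696 m/day.
Travel time t = L / v = 2390 / 5.696 = 419.6 days = 1.149 years.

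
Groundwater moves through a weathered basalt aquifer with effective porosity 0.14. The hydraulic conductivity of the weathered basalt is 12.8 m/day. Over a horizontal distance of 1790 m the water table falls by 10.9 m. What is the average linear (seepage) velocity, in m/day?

Hydraulic gradient i = Δh / L = 10.9 / 1790 = 0.006089.
Darcy flux q = K · i = 12.80 × 0.006089 = 0.07794 m/day.
Seepage velocity v = q / n_e = 0.07794 / 0.14 = 0.5567 m/day.

0.557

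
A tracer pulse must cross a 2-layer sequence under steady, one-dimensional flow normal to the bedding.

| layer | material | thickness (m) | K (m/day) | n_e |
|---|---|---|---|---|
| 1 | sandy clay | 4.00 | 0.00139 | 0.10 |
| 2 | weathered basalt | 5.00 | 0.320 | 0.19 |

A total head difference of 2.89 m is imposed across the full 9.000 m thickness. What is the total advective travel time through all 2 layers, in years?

With flow normal to the layers, continuity requires the same specific discharge q through every layer.
Σ(b_i/K_i) = 4.00/0.00139 + 5.00/0.320 = 2893 d.
q = Δh / Σ(b_i/K_i) = 2.89 / 2893 = 0.0009989 m/day.
In each layer the seepage velocity is v_i = q/n_i, so the layer transit time is t_i = b_i·n_i / q:
  layer 1 (sandy clay): t_1 = 4.00 × 0.10 / 0.0009989 = 400.5 d
  layer 2 (weathered basalt): t_2 = 5.00 × 0.19 / 0.0009989 = 951.1 d
Total t = Σ t_i = 1352 days = 3.700 years.

3.70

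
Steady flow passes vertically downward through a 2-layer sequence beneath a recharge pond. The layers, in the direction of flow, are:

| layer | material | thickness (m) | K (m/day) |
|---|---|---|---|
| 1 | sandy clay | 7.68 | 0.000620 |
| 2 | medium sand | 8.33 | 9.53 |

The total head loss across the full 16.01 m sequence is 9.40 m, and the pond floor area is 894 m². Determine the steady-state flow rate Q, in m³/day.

0.678

Flow is perpendicular to layering, so the layers act in series and the equivalent K is the thickness-weighted harmonic mean.
Total thickness L = 7.68 + 8.33 = 16.01 m.
Σ(b_i/K_i) = 7.68/0.000620 + 8.33/9.53 = 12388 d.
K_eq = L / Σ(b_i/K_i) = 16.01 / 12388 = 0.001292 m/day.
Q = K_eq · A · (Δh/L) = 0.001292 × 894 × (9.40/16.01) = 0.6784 m³/day.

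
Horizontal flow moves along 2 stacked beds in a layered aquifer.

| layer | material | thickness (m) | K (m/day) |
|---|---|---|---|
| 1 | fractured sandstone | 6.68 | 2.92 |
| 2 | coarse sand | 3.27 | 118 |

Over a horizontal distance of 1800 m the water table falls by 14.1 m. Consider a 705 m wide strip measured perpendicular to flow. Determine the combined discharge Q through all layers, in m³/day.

Flow is parallel to layering, so each bed carries its own Darcy discharge and the transmissivities add.
Σ(K_i·b_i) = 2.92×6.68 + 118×3.27 = 405.4 m²/day.
Hydraulic gradient i = Δh / L = 14.1 / 1800 = 0.007833.
Q = Σ(K_i·b_i) · W · i = 405.4 × 705 × 0.007833 = 2239 m³/day.

2240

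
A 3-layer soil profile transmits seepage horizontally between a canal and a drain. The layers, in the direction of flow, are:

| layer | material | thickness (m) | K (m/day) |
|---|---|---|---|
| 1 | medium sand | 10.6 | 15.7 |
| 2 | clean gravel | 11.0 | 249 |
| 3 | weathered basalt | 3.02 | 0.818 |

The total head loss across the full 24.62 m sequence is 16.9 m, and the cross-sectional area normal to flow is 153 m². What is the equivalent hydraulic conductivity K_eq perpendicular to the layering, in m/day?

Flow is perpendicular to layering, so the layers act in series and the equivalent K is the thickness-weighted harmonic mean.
Total thickness L = 10.6 + 11.0 + 3.02 = 24.62 m.
Σ(b_i/K_i) = 10.6/15.7 + 11.0/249 + 3.02/0.818 = 4.411 d.
K_eq = L / Σ(b_i/K_i) = 24.62 / 4.411 = 5.581 m/day.

5.58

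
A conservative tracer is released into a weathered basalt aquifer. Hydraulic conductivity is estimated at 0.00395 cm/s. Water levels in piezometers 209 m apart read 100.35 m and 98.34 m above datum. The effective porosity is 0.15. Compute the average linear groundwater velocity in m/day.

Convert K: 0.00395 cm/s × 864 = 3.413 m/day.
Hydraulic gradient i = (100.35 − 98.34) / 209 = 2.01 / 209 = 0.009617.
Darcy flux q = K · i = 3.413 × 0.009617 = 0.03282 m/day.
Seepage velocity v = q / n_e = 0.03282 / 0.15 = 0.2188 m/day.

0.219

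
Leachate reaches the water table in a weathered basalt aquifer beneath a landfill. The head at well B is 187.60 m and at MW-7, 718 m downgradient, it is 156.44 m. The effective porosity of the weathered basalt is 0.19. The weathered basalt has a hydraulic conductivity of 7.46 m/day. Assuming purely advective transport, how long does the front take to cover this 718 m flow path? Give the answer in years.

1.15

Hydraulic gradient i = (187.60 − 156.44) / 718 = 31.16 / 718 = 0.04340.
Darcy flux q = K · i = 7.460 × 0.04340 = 0.3238 m/day.
Seepage velocity v = q / n_e = 0.3238 / 0.19 = 1.704 m/day.
Travel time t = L / v = 718 / 1.704 = 421.4 days = 1.154 years.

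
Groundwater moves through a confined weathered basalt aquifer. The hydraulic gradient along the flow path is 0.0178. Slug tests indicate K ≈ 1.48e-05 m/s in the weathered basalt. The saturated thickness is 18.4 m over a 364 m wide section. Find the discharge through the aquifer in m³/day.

152

Convert K: 1.48e-05 m/s × 86400 = 1.279 m/day.
Cross-sectional area A = 364 × 18.4 = 6698 m².
Hydraulic gradient i = 0.0178.
Darcy's law: Q = K · A · i = 1.279 × 6698 × 0.01780 = 152.4 m³/day.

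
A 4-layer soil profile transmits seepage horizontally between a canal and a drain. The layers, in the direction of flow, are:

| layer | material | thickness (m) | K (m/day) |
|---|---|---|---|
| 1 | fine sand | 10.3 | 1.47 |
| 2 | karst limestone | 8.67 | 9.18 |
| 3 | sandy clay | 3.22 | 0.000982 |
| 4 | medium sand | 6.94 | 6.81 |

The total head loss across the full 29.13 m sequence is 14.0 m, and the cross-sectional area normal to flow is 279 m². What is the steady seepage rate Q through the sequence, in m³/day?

1.19

Flow is perpendicular to layering, so the layers act in series and the equivalent K is the thickness-weighted harmonic mean.
Total thickness L = 10.3 + 8.67 + 3.22 + 6.94 = 29.13 m.
Σ(b_i/K_i) = 10.3/1.47 + 8.67/9.18 + 3.22/0.000982 + 6.94/6.81 = 3288 d.
K_eq = L / Σ(b_i/K_i) = 29.13 / 3288 = 0.008860 m/day.
Q = K_eq · A · (Δh/L) = 0.008860 × 279 × (14.0/29.13) = 1.188 m³/day.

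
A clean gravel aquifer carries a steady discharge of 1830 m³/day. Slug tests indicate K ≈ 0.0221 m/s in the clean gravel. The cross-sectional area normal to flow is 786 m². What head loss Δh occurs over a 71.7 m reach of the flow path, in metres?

0.0874

Convert K: 0.0221 m/s × 86400 = 1909 m/day.
From Q = K·A·i, i = Q / (K·A) = 1830 / (1909 × 786.0) = 0.001219.
Head loss Δh = i · L = 0.001219 × 71.7 = 0.08743 m.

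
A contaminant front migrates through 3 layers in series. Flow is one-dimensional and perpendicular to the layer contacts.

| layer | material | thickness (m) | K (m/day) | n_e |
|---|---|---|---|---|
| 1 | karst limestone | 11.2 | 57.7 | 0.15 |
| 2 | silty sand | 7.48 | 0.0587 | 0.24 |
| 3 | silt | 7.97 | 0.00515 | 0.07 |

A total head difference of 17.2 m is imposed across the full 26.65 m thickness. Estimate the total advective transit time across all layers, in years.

1.08

With flow normal to the layers, continuity requires the same specific discharge q through every layer.
Σ(b_i/K_i) = 11.2/57.7 + 7.48/0.0587 + 7.97/0.00515 = 1675 d.
q = Δh / Σ(b_i/K_i) = 17.2 / 1675 = 0.01027 m/day.
In each layer the seepage velocity is v_i = q/n_i, so the layer transit time is t_i = b_i·n_i / q:
  layer 1 (karst limestone): t_1 = 11.2 × 0.15 / 0.01027 = 163.6 d
  layer 2 (silty sand): t_2 = 7.48 × 0.24 / 0.01027 = 174.8 d
  layer 3 (silt): t_3 = 7.97 × 0.07 / 0.01027 = 54.34 d
Total t = Σ t_i = 392.8 days = 1.075 years.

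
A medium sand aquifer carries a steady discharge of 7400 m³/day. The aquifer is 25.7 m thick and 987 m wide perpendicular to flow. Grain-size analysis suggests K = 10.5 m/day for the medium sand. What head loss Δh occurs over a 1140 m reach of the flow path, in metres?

Cross-sectional area A = 987 × 25.7 = 25366 m².
From Q = K·A·i, i = Q / (K·A) = 7400 / (10.50 × 25366) = 0.02778.
Head loss Δh = i · L = 0.02778 × 1140 = 31.67 m.

31.7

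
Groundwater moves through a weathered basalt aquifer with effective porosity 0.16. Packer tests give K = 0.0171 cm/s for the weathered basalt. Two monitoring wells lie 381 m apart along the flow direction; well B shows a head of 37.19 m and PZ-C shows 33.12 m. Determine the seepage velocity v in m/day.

Convert K: 0.0171 cm/s × 864 = 14.77 m/day.
Hydraulic gradient i = (37.19 − 33.12) / 381 = 4.07 / 381 = 0.01068.
Darcy flux q = K · i = 14.77 × 0.01068 = 0.1578 m/day.
Seepage velocity v = q / n_e = 0.1578 / 0.16 = 0.9864 m/day.

0.986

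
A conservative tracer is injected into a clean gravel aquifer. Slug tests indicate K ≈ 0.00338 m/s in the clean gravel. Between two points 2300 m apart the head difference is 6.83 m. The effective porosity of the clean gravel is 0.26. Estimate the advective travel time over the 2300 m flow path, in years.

Convert K: 0.00338 m/s × 86400 = 292.0 m/day.
Hydraulic gradient i = Δh / L = 6.83 / 2300 = 0.002970.
Darcy flux q = K · i = 292.0 × 0.002970 = 0.8672 m/day.
Seepage velocity v = q / n_e = 0.8672 / 0.26 = 3.335 m/day.
Travel time t = L / v = 2300 / 3.335 = 689.6 days = 1.888 years.

1.89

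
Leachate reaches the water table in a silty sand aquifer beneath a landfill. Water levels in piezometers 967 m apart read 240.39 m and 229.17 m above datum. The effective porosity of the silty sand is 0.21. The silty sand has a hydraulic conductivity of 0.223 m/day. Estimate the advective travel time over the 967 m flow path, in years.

215

Hydraulic gradient i = (240.39 − 229.17) / 967 = 11.22 / 967 = 0.01160.
Darcy flux q = K · i = 0.2230 × 0.01160 = 0.002587 m/day.
Seepage velocity v = q / n_e = 0.002587 / 0.21 = 0.01232 m/day.
Travel time t = L / v = 967 / 0.01232 = 78483 days = 214.9 years.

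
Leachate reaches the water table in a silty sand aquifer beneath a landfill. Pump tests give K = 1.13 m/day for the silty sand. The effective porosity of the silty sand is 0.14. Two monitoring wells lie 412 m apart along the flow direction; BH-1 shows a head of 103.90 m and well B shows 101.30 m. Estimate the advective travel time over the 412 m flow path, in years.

22.1

Hydraulic gradient i = (103.90 − 101.30) / 412 = 2.6 / 412 = 0.006311.
Darcy flux q = K · i = 1.130 × 0.006311 = 0.007131 m/day.
Seepage velocity v = q / n_e = 0.007131 / 0.14 = 0.05094 m/day.
Travel time t = L / v = 412 / 0.05094 = 8089 days = 22.15 years.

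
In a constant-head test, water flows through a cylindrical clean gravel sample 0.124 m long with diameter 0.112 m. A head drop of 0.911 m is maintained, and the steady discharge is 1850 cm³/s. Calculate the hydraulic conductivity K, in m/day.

2210

Cross-sectional area A = π·(d/2)² = π × (0.112/2)² = 0.009852 m².
Convert discharge: 1850 cm³/s = 0.001850 m³/s.
Darcy's law rearranged: K = Q·L / (A·Δh) = 0.001850 × 0.124 / (0.009852 × 0.911) = 0.02556 m/s = 2208 m/day.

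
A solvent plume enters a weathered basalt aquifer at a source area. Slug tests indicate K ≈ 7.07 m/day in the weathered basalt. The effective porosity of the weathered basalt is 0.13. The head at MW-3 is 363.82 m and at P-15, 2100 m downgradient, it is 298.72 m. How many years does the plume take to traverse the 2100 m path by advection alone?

3.41

Hydraulic gradient i = (363.82 − 298.72) / 2100 = 65.1 / 2100 = 0.03100.
Darcy flux q = K · i = 7.070 × 0.03100 = 0.2192 m/day.
Seepage velocity v = q / n_e = 0.2192 / 0.13 = 1.686 m/day.
Travel time t = L / v = 2100 / 1.686 = 1246 days = 3.410 years.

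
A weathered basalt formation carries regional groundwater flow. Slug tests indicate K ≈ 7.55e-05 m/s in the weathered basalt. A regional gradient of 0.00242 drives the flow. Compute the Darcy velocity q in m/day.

0.0158

Convert K: 7.55e-05 m/s × 86400 = 6.523 m/day.
Hydraulic gradient i = 0.00242.
Specific discharge q = K · i = 6.523 × 0.002420 = 0.01579 m/day.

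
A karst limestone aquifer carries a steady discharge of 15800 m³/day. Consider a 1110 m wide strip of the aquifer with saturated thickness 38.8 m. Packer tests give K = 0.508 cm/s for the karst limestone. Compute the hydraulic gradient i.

0.000836

Convert K: 0.508 cm/s × 864 = 438.9 m/day.
Cross-sectional area A = 1110 × 38.8 = 43068 m².
From Q = K·A·i, i = Q / (K·A) = 15800 / (438.9 × 43068) = 0.0008358.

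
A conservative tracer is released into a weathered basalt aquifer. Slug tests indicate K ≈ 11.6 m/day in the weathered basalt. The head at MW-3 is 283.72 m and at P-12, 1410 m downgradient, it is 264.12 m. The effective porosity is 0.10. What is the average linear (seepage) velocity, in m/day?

1.61

Hydraulic gradient i = (283.72 − 264.12) / 1410 = 19.6 / 1410 = 0.01390.
Darcy flux q = K · i = 11.60 × 0.01390 = 0.1612 m/day.
Seepage velocity v = q / n_e = 0.1612 / 0.10 = 1.612 m/day.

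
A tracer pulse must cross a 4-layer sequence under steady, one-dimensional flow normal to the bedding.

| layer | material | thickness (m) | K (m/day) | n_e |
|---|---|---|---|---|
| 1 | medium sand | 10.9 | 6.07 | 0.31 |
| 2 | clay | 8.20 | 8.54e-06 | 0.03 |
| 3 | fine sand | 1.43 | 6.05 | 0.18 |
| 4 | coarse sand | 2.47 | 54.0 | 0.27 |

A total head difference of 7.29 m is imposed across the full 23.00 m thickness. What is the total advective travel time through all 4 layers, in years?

1640

With flow normal to the layers, continuity requires the same specific discharge q through every layer.
Σ(b_i/K_i) = 10.9/6.07 + 8.20/8.54e-06 + 1.43/6.05 + 2.47/54.0 = 9.602e+05 d.
q = Δh / Σ(b_i/K_i) = 7.29 / 9.602e+05 = 7.592e-06 m/day.
In each layer the seepage velocity is v_i = q/n_i, so the layer transit time is t_i = b_i·n_i / q:
  layer 1 (medium sand): t_1 = 10.9 × 0.31 / 7.592e-06 = 4.451e+05 d
  layer 2 (clay): t_2 = 8.20 × 0.03 / 7.592e-06 = 32401 d
  layer 3 (fine sand): t_3 = 1.43 × 0.18 / 7.592e-06 = 33903 d
  layer 4 (coarse sand): t_4 = 2.47 × 0.27 / 7.592e-06 = 87840 d
Total t = Σ t_i = 5.992e+05 days = 1641 years.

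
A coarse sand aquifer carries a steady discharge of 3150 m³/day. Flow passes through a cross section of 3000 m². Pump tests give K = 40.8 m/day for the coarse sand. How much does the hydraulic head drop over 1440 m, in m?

From Q = K·A·i, i = Q / (K·A) = 3150 / (40.80 × 3000) = 0.02574.
Head loss Δh = i · L = 0.02574 × 1440 = 37.06 m.

37.1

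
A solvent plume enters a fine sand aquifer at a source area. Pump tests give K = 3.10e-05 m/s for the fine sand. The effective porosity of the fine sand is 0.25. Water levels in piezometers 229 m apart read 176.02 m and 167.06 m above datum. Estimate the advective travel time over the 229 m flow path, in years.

1.50

Convert K: 3.10e-05 m/s × 86400 = 2.678 m/day.
Hydraulic gradient i = (176.02 − 167.06) / 229 = 8.96 / 229 = 0.03913.
Darcy flux q = K · i = 2.678 × 0.03913 = 0.1048 m/day.
Seepage velocity v = q / n_e = 0.1048 / 0.25 = 0.4192 m/day.
Travel time t = L / v = 229 / 0.4192 = 546.3 days = 1.496 years.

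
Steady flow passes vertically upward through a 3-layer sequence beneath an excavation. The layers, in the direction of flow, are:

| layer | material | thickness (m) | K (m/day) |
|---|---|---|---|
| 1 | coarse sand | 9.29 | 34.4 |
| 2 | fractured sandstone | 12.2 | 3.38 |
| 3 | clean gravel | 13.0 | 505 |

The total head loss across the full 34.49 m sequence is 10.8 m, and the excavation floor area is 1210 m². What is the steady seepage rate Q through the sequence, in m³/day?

Flow is perpendicular to layering, so the layers act in series and the equivalent K is the thickness-weighted harmonic mean.
Total thickness L = 9.29 + 12.2 + 13.0 = 34.49 m.
Σ(b_i/K_i) = 9.29/34.4 + 12.2/3.38 + 13.0/505 = 3.905 d.
K_eq = L / Σ(b_i/K_i) = 34.49 / 3.905 = 8.832 m/day.
Q = K_eq · A · (Δh/L) = 8.832 × 1210 × (10.8/34.49) = 3346 m³/day.

3350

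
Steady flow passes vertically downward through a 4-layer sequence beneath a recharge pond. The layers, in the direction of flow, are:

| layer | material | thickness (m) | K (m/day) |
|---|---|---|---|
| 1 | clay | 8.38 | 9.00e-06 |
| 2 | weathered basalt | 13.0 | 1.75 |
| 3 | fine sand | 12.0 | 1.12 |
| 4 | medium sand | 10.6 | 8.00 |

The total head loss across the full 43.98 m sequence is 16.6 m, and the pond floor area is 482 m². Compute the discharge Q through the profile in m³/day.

0.00859

Flow is perpendicular to layering, so the layers act in series and the equivalent K is the thickness-weighted harmonic mean.
Total thickness L = 8.38 + 13.0 + 12.0 + 10.6 = 43.98 m.
Σ(b_i/K_i) = 8.38/9.00e-06 + 13.0/1.75 + 12.0/1.12 + 10.6/8.00 = 9.311e+05 d.
K_eq = L / Σ(b_i/K_i) = 43.98 / 9.311e+05 = 4.723e-05 m/day.
Q = K_eq · A · (Δh/L) = 4.723e-05 × 482 × (16.6/43.98) = 0.008593 m³/day.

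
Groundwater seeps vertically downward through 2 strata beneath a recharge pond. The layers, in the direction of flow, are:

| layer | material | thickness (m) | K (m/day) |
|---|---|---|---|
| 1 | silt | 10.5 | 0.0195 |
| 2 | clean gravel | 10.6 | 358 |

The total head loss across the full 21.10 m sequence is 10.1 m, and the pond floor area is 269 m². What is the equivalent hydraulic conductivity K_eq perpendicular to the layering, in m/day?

0.0392

Flow is perpendicular to layering, so the layers act in series and the equivalent K is the thickness-weighted harmonic mean.
Total thickness L = 10.5 + 10.6 = 21.10 m.
Σ(b_i/K_i) = 10.5/0.0195 + 10.6/358 = 538.5 d.
K_eq = L / Σ(b_i/K_i) = 21.10 / 538.5 = 0.03918 m/day.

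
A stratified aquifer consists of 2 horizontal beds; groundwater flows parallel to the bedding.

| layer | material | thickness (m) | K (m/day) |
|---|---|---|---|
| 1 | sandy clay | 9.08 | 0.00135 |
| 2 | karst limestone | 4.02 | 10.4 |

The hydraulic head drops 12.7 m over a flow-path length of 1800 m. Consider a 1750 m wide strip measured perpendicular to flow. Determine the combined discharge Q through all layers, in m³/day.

516

Flow is parallel to layering, so each bed carries its own Darcy discharge and the transmissivities add.
Σ(K_i·b_i) = 0.00135×9.08 + 10.4×4.02 = 41.82 m²/day.
Hydraulic gradient i = Δh / L = 12.7 / 1800 = 0.007056.
Q = Σ(K_i·b_i) · W · i = 41.82 × 1750 × 0.007056 = 516.4 m³/day.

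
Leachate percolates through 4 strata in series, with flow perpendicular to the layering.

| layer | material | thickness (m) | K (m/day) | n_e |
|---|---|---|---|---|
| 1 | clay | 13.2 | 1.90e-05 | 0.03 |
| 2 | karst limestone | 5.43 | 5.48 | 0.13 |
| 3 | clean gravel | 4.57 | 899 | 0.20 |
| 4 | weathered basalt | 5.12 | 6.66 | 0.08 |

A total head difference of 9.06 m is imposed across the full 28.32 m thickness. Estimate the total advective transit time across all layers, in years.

509

With flow normal to the layers, continuity requires the same specific discharge q through every layer.
Σ(b_i/K_i) = 13.2/1.90e-05 + 5.43/5.48 + 4.57/899 + 5.12/6.66 = 6.947e+05 d.
q = Δh / Σ(b_i/K_i) = 9.06 / 6.947e+05 = 1.304e-05 m/day.
In each layer the seepage velocity is v_i = q/n_i, so the layer transit time is t_i = b_i·n_i / q:
  layer 1 (clay): t_1 = 13.2 × 0.03 / 1.304e-05 = 30366 d
  layer 2 (karst limestone): t_2 = 5.43 × 0.13 / 1.304e-05 = 54130 d
  layer 3 (clean gravel): t_3 = 4.57 × 0.20 / 1.304e-05 = 70087 d
  layer 4 (weathered basalt): t_4 = 5.12 × 0.08 / 1.304e-05 = 31409 d
Total t = Σ t_i = 1.860e+05 days = 509.2 years.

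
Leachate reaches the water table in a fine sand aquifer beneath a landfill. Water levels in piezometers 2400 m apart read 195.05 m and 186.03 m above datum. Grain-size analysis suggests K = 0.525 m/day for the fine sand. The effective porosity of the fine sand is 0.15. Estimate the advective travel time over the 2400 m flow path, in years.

500

Hydraulic gradient i = (195.05 − 186.03) / 2400 = 9.02 / 2400 = 0.003758.
Darcy flux q = K · i = 0.5250 × 0.003758 = 0.001973 m/day.
Seepage velocity v = q / n_e = 0.001973 / 0.15 = 0.01315 m/day.
Travel time t = L / v = 2400 / 0.01315 = 1.825e+05 days = 499.5 years.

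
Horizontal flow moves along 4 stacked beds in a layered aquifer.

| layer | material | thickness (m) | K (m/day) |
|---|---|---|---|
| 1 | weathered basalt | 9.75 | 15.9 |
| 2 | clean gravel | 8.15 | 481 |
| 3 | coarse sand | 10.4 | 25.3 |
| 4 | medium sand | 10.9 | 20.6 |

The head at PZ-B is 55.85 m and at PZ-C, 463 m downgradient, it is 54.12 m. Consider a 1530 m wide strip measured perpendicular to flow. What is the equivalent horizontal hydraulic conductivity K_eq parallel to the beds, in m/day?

116

Flow is parallel to layering, so each bed carries its own Darcy discharge and the transmissivities add.
Σ(K_i·b_i) = 15.9×9.75 + 481×8.15 + 25.3×10.4 + 20.6×10.9 = 4563 m²/day.
Total thickness b = 39.20 m, so K_eq = Σ(K_i·b_i)/b = 116.4 m/day.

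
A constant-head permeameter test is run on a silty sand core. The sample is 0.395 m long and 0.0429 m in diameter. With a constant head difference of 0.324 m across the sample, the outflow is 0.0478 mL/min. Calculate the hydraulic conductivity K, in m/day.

Cross-sectional area A = π·(d/2)² = π × (0.0429/2)² = 0.001445 m².
Convert discharge: 0.0478 mL/min = 7.967e-10 m³/s.
Darcy's law rearranged: K = Q·L / (A·Δh) = 7.967e-10 × 0.395 / (0.001445 × 0.324) = 6.719e-07 m/s = 0.05805 m/day.

0.0581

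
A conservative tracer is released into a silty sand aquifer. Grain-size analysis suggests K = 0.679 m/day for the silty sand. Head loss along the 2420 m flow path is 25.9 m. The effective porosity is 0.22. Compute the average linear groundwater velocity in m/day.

0.0330

Hydraulic gradient i = Δh / L = 25.9 / 2420 = 0.01070.
Darcy flux q = K · i = 0.6790 × 0.01070 = 0.007267 m/day.
Seepage velocity v = q / n_e = 0.007267 / 0.22 = 0.03303 m/day.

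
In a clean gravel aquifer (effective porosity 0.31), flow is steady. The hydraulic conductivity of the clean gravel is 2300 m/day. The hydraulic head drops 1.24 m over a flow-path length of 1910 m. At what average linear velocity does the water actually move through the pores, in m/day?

4.82

Hydraulic gradient i = Δh / L = 1.24 / 1910 = 0.0006492.
Darcy flux q = K · i = 2300 × 0.0006492 = 1.493 m/day.
Seepage velocity v = q / n_e = 1.493 / 0.31 = 4.817 m/day.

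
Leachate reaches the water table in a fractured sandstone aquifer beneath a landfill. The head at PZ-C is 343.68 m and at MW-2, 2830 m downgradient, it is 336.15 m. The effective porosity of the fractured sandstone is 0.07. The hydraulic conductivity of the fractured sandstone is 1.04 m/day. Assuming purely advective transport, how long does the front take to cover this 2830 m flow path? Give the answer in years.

196

Hydraulic gradient i = (343.68 − 336.15) / 2830 = 7.53 / 2830 = 0.002661.
Darcy flux q = K · i = 1.040 × 0.002661 = 0.002767 m/day.
Seepage velocity v = q / n_e = 0.002767 / 0.07 = 0.03953 m/day.
Travel time t = L / v = 2830 / 0.03953 = 71588 days = 196.0 years.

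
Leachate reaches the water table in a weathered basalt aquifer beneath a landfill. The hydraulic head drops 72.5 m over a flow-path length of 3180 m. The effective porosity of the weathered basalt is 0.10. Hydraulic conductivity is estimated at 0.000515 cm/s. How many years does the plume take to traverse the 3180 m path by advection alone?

Convert K: 0.000515 cm/s × 864 = 0.4450 m/day.
Hydraulic gradient i = Δh / L = 72.5 / 3180 = 0.02280.
Darcy flux q = K · i = 0.4450 × 0.02280 = 0.01014 m/day.
Seepage velocity v = q / n_e = 0.01014 / 0.10 = 0.1014 m/day.
Travel time t = L / v = 3180 / 0.1014 = 31347 days = 85.82 years.

85.8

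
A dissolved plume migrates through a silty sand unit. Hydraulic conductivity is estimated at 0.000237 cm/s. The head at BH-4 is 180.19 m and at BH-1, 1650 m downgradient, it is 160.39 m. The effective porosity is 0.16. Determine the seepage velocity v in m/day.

Convert K: 0.000237 cm/s × 864 = 0.2048 m/day.
Hydraulic gradient i = (180.19 − 160.39) / 1650 = 19.8 / 1650 = 0.01200.
Darcy flux q = K · i = 0.2048 × 0.01200 = 0.002457 m/day.
Seepage velocity v = q / n_e = 0.002457 / 0.16 = 0.01536 m/day.

0.0154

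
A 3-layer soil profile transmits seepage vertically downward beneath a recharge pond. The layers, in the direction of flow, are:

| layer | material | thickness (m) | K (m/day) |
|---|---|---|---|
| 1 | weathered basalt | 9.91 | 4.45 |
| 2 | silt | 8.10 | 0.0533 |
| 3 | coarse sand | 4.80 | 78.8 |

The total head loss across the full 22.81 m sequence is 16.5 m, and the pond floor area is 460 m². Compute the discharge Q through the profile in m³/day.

Flow is perpendicular to layering, so the layers act in series and the equivalent K is the thickness-weighted harmonic mean.
Total thickness L = 9.91 + 8.10 + 4.80 = 22.81 m.
Σ(b_i/K_i) = 9.91/4.45 + 8.10/0.0533 + 4.80/78.8 = 154.3 d.
K_eq = L / Σ(b_i/K_i) = 22.81 / 154.3 = 0.1479 m/day.
Q = K_eq · A · (Δh/L) = 0.1479 × 460 × (16.5/22.81) = 49.20 m³/day.

49.2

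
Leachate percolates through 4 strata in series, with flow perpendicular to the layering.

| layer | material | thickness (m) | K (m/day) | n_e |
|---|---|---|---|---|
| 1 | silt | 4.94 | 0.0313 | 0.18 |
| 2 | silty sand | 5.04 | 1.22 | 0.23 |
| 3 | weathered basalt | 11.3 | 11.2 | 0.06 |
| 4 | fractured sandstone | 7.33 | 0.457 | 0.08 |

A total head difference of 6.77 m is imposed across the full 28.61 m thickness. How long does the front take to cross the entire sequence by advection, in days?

With flow normal to the layers, continuity requires the same specific discharge q through every layer.
Σ(b_i/K_i) = 4.94/0.0313 + 5.04/1.22 + 11.3/11.2 + 7.33/0.457 = 179.0 d.
q = Δh / Σ(b_i/K_i) = 6.77 / 179.0 = 0.03782 m/day.
In each layer the seepage velocity is v_i = q/n_i, so the layer transit time is t_i = b_i·n_i / q:
  layer 1 (silt): t_1 = 4.94 × 0.18 / 0.03782 = 23.51 d
  layer 2 (silty sand): t_2 = 5.04 × 0.23 / 0.03782 = 30.65 d
  layer 3 (weathered basalt): t_3 = 11.3 × 0.06 / 0.03782 = 17.93 d
  layer 4 (fractured sandstone): t_4 = 7.33 × 0.08 / 0.03782 = 15.51 d
Total t = Σ t_i = 87.59 days.

87.6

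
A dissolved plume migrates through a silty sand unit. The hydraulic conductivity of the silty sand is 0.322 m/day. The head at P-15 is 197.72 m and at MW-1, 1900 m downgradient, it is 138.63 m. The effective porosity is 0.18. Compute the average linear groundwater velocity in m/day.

Hydraulic gradient i = (197.72 − 138.63) / 1900 = 59.09 / 1900 = 0.03110.
Darcy flux q = K · i = 0.3220 × 0.03110 = 0.01001 m/day.
Seepage velocity v = q / n_e = 0.01001 / 0.18 = 0.05563 m/day.

0.0556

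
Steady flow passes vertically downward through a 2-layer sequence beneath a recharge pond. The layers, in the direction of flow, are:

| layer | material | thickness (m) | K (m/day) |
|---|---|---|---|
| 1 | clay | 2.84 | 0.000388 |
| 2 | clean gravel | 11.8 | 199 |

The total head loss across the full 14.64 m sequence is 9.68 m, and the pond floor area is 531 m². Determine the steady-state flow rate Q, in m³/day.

Flow is perpendicular to layering, so the layers act in series and the equivalent K is the thickness-weighted harmonic mean.
Total thickness L = 2.84 + 11.8 = 14.64 m.
Σ(b_i/K_i) = 2.84/0.000388 + 11.8/199 = 7320 d.
K_eq = L / Σ(b_i/K_i) = 14.64 / 7320 = 0.002000 m/day.
Q = K_eq · A · (Δh/L) = 0.002000 × 531 × (9.68/14.64) = 0.7022 m³/day.

0.702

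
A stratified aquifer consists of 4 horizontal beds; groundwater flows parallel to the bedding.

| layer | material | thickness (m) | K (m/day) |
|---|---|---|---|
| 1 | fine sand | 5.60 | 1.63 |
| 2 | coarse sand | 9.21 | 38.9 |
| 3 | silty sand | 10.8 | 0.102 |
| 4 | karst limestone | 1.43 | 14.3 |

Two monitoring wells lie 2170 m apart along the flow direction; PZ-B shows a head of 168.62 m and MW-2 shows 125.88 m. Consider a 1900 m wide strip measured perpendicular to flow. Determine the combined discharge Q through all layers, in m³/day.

14600

Flow is parallel to layering, so each bed carries its own Darcy discharge and the transmissivities add.
Σ(K_i·b_i) = 1.63×5.60 + 38.9×9.21 + 0.102×10.8 + 14.3×1.43 = 388.9 m²/day.
Hydraulic gradient i = (168.62 − 125.88) / 2170 = 42.74 / 2170 = 0.01970.
Q = Σ(K_i·b_i) · W · i = 388.9 × 1900 × 0.01970 = 14555 m³/day.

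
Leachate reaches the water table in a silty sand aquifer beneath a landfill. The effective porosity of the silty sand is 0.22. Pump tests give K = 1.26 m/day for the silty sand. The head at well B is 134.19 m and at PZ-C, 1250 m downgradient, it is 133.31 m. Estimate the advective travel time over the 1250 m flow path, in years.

Hydraulic gradient i = (134.19 − 133.31) / 1250 = 0.88 / 1250 = 0.0007040.
Darcy flux q = K · i = 1.260 × 0.0007040 = 0.0008870 m/day.
Seepage velocity v = q / n_e = 0.0008870 / 0.22 = 0.004032 m/day.
Travel time t = L / v = 1250 / 0.004032 = 3.100e+05 days = 848.8 years.

849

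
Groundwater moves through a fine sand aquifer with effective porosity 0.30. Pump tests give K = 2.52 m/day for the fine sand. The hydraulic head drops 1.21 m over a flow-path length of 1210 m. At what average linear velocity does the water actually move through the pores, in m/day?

0.00840

Hydraulic gradient i = Δh / L = 1.21 / 1210 = 0.001000.
Darcy flux q = K · i = 2.520 × 0.001000 = 0.002520 m/day.
Seepage velocity v = q / n_e = 0.002520 / 0.30 = 0.008400 m/day.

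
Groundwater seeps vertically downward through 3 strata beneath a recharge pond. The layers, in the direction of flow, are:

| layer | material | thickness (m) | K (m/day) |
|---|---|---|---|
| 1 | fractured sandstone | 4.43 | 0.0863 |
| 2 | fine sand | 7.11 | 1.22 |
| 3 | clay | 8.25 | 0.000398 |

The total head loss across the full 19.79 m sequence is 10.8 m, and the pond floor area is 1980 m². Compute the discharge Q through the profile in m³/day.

1.03

Flow is perpendicular to layering, so the layers act in series and the equivalent K is the thickness-weighted harmonic mean.
Total thickness L = 4.43 + 7.11 + 8.25 = 19.79 m.
Σ(b_i/K_i) = 4.43/0.0863 + 7.11/1.22 + 8.25/0.000398 = 20786 d.
K_eq = L / Σ(b_i/K_i) = 19.79 / 20786 = 0.0009521 m/day.
Q = K_eq · A · (Δh/L) = 0.0009521 × 1980 × (10.8/19.79) = 1.029 m³/day.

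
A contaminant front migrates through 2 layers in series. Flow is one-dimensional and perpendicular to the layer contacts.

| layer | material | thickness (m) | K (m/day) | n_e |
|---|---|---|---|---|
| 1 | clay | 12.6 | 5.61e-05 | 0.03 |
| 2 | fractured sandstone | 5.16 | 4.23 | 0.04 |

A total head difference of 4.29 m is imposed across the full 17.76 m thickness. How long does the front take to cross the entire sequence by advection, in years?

83.8

With flow normal to the layers, continuity requires the same specific discharge q through every layer.
Σ(b_i/K_i) = 12.6/5.61e-05 + 5.16/4.23 = 2.246e+05 d.
q = Δh / Σ(b_i/K_i) = 4.29 / 2.246e+05 = 1.910e-05 m/day.
In each layer the seepage velocity is v_i = q/n_i, so the layer transit time is t_i = b_i·n_i / q:
  layer 1 (clay): t_1 = 12.6 × 0.03 / 1.910e-05 = 19790 d
  layer 2 (fractured sandstone): t_2 = 5.16 × 0.04 / 1.910e-05 = 10806 d
Total t = Σ t_i = 30596 days = 83.77 years.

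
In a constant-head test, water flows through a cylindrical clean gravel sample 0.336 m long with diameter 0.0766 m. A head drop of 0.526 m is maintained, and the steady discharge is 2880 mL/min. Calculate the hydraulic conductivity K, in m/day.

Cross-sectional area A = π·(d/2)² = π × (0.0766/2)² = 0.004608 m².
Convert discharge: 2880 mL/min = 4.800e-05 m³/s.
Darcy's law rearranged: K = Q·L / (A·Δh) = 4.800e-05 × 0.336 / (0.004608 × 0.526) = 0.006653 m/s = 574.9 m/day.

575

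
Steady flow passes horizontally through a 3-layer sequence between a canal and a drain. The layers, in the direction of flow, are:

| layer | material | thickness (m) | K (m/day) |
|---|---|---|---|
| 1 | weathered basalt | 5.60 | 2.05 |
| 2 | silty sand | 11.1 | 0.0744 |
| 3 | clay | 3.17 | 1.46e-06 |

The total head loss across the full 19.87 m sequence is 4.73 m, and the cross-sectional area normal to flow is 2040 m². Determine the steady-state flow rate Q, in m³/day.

Flow is perpendicular to layering, so the layers act in series and the equivalent K is the thickness-weighted harmonic mean.
Total thickness L = 5.60 + 11.1 + 3.17 = 19.87 m.
Σ(b_i/K_i) = 5.60/2.05 + 11.1/0.0744 + 3.17/1.46e-06 = 2.171e+06 d.
K_eq = L / Σ(b_i/K_i) = 19.87 / 2.171e+06 = 9.151e-06 m/day.
Q = K_eq · A · (Δh/L) = 9.151e-06 × 2040 × (4.73/19.87) = 0.004444 m³/day.

0.00444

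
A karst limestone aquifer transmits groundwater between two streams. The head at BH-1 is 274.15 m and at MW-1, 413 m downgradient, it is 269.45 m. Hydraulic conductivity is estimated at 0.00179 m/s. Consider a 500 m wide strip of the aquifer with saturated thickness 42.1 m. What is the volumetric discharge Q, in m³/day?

Convert K: 0.00179 m/s × 86400 = 154.7 m/day.
Cross-sectional area A = 500 × 42.1 = 21050 m².
Hydraulic gradient i = (274.15 − 269.45) / 413 = 4.7 / 413 = 0.01138.
Darcy's law: Q = K · A · i = 154.7 × 21050 × 0.01138 = 37048 m³/day.

37000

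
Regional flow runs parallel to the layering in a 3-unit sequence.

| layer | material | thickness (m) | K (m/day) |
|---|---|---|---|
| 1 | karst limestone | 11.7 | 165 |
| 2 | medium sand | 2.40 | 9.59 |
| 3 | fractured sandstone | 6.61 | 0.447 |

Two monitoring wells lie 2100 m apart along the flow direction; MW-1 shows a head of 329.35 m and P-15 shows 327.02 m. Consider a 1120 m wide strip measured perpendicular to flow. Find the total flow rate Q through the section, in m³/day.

2430

Flow is parallel to layering, so each bed carries its own Darcy discharge and the transmissivities add.
Σ(K_i·b_i) = 165×11.7 + 9.59×2.40 + 0.447×6.61 = 1956 m²/day.
Hydraulic gradient i = (329.35 − 327.02) / 2100 = 2.33 / 2100 = 0.001110.
Q = Σ(K_i·b_i) · W · i = 1956 × 1120 × 0.001110 = 2431 m³/day.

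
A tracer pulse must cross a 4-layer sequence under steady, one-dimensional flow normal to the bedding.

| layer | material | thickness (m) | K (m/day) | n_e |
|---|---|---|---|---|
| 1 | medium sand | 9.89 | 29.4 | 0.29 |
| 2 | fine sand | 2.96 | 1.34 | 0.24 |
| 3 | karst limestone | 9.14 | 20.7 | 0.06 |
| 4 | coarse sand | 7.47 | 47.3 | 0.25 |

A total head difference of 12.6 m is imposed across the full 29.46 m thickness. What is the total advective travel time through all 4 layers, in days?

With flow normal to the layers, continuity requires the same specific discharge q through every layer.
Σ(b_i/K_i) = 9.89/29.4 + 2.96/1.34 + 9.14/20.7 + 7.47/47.3 = 3.145 d.
q = Δh / Σ(b_i/K_i) = 12.6 / 3.145 = 4.007 m/day.
In each layer the seepage velocity is v_i = q/n_i, so the layer transit time is t_i = b_i·n_i / q:
  layer 1 (medium sand): t_1 = 9.89 × 0.29 / 4.007 = 0.7158 d
  layer 2 (fine sand): t_2 = 2.96 × 0.24 / 4.007 = 0.1773 d
  layer 3 (karst limestone): t_3 = 9.14 × 0.06 / 4.007 = 0.1369 d
  layer 4 (coarse sand): t_4 = 7.47 × 0.25 / 4.007 = 0.4661 d
Total t = Σ t_i = 1.496 days.

1.50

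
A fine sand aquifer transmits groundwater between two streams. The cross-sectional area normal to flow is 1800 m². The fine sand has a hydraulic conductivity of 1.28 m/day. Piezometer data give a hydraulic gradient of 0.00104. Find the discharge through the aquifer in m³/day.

Hydraulic gradient i = 0.00104.
Darcy's law: Q = K · A · i = 1.280 × 1800 × 0.001040 = 2.396 m³/day.

2.40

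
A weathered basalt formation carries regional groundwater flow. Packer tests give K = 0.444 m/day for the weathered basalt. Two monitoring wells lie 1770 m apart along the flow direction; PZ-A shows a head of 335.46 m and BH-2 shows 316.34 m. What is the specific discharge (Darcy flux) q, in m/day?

0.00480

Hydraulic gradient i = (335.46 − 316.34) / 1770 = 19.12 / 1770 = 0.01080.
Specific discharge q = K · i = 0.4440 × 0.01080 = 0.004796 m/day.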